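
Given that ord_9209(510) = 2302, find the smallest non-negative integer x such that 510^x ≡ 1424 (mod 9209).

722

Baby-step giant-step with m = ceil(sqrt(2302)) = 48.
Baby table (510^j mod 9209 for j=0..47):
  0:1  1:510  2:2248  3:4564  4:6972  5:1046  6:8547  7:3113
  8:3682  9:8393  10:7454  11:7432  12:5421  13:2010  14:2901  15:6070
  16:1476  17:6831  18:2808  19:4685  20:4219  21:5993  22:8251  23:8706
  24:1322  25:1963  26:6558  27:1713  28:7984  29:1462  30:8900  31:8172
  32:5252  33:7910  34:558  35:8310  36:1960  37:5028  38:4178  39:3501
  40:8173  41:5762  42:949  43:5122  44:6073  45:3006  46:4366  47:7291
Giant step factor: 510^(-48) ≡ 9159 (mod 9209).
Scan 1424·9159^i mod 9209 for i = 0, 1, …:
  i=0: 1424   i=1: 2472   i=2: 5326   i=3: 761
  i=4: 7995   i=5: 5446   i=6: 3970   i=7: 4098
  i=8: 6907   i=9: 4592     …   i=14: 4007
  i=15: 2248
Match at i=15, j=2: x = 15·48 + 2 = 722.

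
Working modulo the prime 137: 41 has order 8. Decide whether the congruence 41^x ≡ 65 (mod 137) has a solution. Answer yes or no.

no

65 ∈ ⟨41⟩ iff 65^8 ≡ 1 (mod 137), since |⟨41⟩| = 8.
65^8 mod 137 = 123.
Since 123 ≠ 1, 65 does not lie in the subgroup.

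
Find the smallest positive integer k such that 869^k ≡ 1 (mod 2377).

792

The order of 869 must divide p − 1 = 2376 = 2^3 · 3^3 · 11.
Divisors: 1, 2, 3, 4, 6, 8, 9, 11, 12, 18, 22, 24, 27, 33, 36, 44, 54, 66, 72, 88, 99, 108, 132, 198, 216, 264, 297, 396, 594, 792, 1188, 2376.
Check each in increasing order: 869^1 ≡ 869;  869^2 ≡ 1652;  869^3 ≡ 2257;  869^4 ≡ 308;  869^6 ≡ 138;  869^8 ≡ 2161;  869^9 ≡ 79;  869^11 ≡ 2150;  869^12 ≡ 28;  869^18 ≡ 1487;  869^22 ≡ 1612;  869^24 ≡ 784;  869^27 ≡ 1000;  869^33 ≡ 134;  869^36 ≡ 559;  869^44 ≡ 483;  869^54 ≡ 1660;  869^66 ≡ 1317;  869^72 ≡ 1094;  869^88 ≡ 343;  869^99 ≡ 580;  869^108 ≡ 657;  869^132 ≡ 1656;  869^198 ≡ 1243;  869^216 ≡ 1412;  869^264 ≡ 1655;  869^297 ≡ 709;  869^396 ≡ 2376;  869^594 ≡ 1134;  869^792 ≡ 1.
Smallest exponent giving 1 is 792.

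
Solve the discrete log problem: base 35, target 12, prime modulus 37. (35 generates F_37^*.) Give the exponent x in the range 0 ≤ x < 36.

28

Successive powers of 35 modulo 37:
  35^0=1  35^1=35  35^2=4  35^3=29  35^4=16  35^5=5
  35^6=27  35^7=20  35^8=34  35^9=6  35^10=25  35^11=24
  35^12=26  35^13=22  35^14=30  35^15=14  35^16=9  35^17=19
  35^18=36  35^19=2  35^20=33  35^21=8  35^22=21  35^23=32
  35^24=10  35^25=17  35^26=3  35^27=31  35^28=12
So 35^28 ≡ 12 (mod 37), giving x = 28.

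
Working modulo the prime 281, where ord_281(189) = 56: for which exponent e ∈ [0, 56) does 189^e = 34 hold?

Baby-step giant-step with m = ceil(sqrt(56)) = 8.
Baby table (189^j mod 281 for j=0..7):
  0:1  1:189  2:34  3:244  4:32  5:147  6:245  7:221
Giant step factor: 189^(-8) ≡ 59 (mod 281).
Scan 34·59^i mod 281 for i = 0, 1, …:
  i=0: 34
Match at i=0, j=2: e = 0·8 + 2 = 2.

2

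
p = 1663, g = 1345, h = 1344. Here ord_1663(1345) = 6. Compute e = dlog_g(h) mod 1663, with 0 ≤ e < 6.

Successive powers of 1345 modulo 1663:
  1345^0=1  1345^1=1345  1345^2=1344
So 1345^2 ≡ 1344 (mod 1663), giving e = 2.

2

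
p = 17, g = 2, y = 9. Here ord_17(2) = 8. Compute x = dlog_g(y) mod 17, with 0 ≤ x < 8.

7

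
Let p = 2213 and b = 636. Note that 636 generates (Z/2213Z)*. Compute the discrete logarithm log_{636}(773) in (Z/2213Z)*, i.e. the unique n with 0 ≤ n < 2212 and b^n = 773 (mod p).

528

Baby-step giant-step with m = ceil(sqrt(2212)) = 48.
Baby table (636^j mod 2213 for j=0..47):
  0:1  1:636  2:1730  3:419  4:924  5:1219  6:734  7:2094
  8:1771  9:2152  10:1038  11:694  12:997  13:1174  14:883  15:1699
  16:620  17:406  18:1508  19:859  20:1926  21:1147  22:1415  23:1462
  24:372  25:2014  26:1790  27:958  28:713  29:2016  30:849  31:2205
  32:1551  33:1651  34:1074  35:1460  36:1313  37:767  38:952  39:1323
  40:488  41:548  42:1087  43:876  44:1673  45:1788  46:1899  47:1679
Giant step factor: 636^(-48) ≡ 325 (mod 2213).
Scan 773·325^i mod 2213 for i = 0, 1, …:
  i=0: 773   i=1: 1156   i=2: 1703   i=3: 225
  i=4: 96   i=5: 218   i=6: 34   i=7: 2198
  i=8: 1764   i=9: 133   i=10: 1178   i=11: 1
Match at i=11, j=0: n = 11·48 + 0 = 528.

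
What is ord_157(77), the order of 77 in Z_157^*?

156

The order of 77 must divide p − 1 = 156 = 2^2 · 3 · 13.
Divisors: 1, 2, 3, 4, 6, 12, 13, 26, 39, 52, 78, 156.
Check each in increasing order: 77^1 ≡ 77;  77^2 ≡ 120;  77^3 ≡ 134;  77^4 ≡ 113;  77^6 ≡ 58;  77^12 ≡ 67;  77^13 ≡ 135;  77^26 ≡ 13;  77^39 ≡ 28;  77^52 ≡ 12;  77^78 ≡ 156;  77^156 ≡ 1.
Smallest exponent giving 1 is 156.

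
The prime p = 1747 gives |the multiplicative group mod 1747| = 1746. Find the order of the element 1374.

873

The order of 1374 must divide p − 1 = 1746 = 2 · 3^2 · 97.
Divisors: 1, 2, 3, 6, 9, 18, 97, 194, 291, 582, 873, 1746.
Check each in increasing order: 1374^1 ≡ 1374;  1374^2 ≡ 1116;  1374^3 ≡ 1265;  1374^6 ≡ 1720;  1374^9 ≡ 785;  1374^18 ≡ 1281;  1374^97 ≡ 547;  1374^194 ≡ 472;  1374^291 ≡ 1375;  1374^582 ≡ 371;  1374^873 ≡ 1.
Smallest exponent giving 1 is 873.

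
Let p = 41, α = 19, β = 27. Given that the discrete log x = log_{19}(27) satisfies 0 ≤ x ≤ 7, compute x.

Compute 19^0 mod 41 = 1, then multiply by 19 repeatedly:
  19^0=1  19^1=19  19^2=33  19^3=12  19^4=23
  19^5=27
Found 27 at exponent 5.

5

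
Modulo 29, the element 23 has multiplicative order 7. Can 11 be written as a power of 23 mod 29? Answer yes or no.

11 ∈ ⟨23⟩ iff 11^7 ≡ 1 (mod 29), since |⟨23⟩| = 7.
11^7 mod 29 = 12.
Since 12 ≠ 1, 11 does not lie in the subgroup.

no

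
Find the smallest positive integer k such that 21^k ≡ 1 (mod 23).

The order of 21 must divide p − 1 = 22 = 2 · 11.
Divisors: 1, 2, 11, 22.
Check each in increasing order: 21^1 ≡ 21;  21^2 ≡ 4;  21^11 ≡ 22;  21^22 ≡ 1.
Smallest exponent giving 1 is 22.

22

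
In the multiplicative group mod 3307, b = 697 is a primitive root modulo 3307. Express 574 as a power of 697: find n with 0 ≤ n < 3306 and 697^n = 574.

Baby-step giant-step with m = ceil(sqrt(3306)) = 58.
Baby table (697^j mod 3307 for j=0..57):
  0:1  1:697  2:2987  3:1836  4:3190  5:1126  6:1063  7:143
  8:461  9:538  10:1295  11:3111  12:2282  13:3194  14:607  15:3090
  16:873  17:3300  18:1735  19:2240  20:376  21:819  22:2039  23:2480
  24:2306  25:80  26:2848  27:856  28:1372  29:561  30:791  31:2365
  32:1519  33:503  34:49  35:1083  36:855  37:675  38:881  39:2262
  40:2482  41:393  42:2747  43:3213  44:622  45:317  46:2687  47:1077
  48:3287  49:2595  50:3093  51:2964  52:2340  53:629  54:1889  55:447
  56:701  57:2468
Giant step factor: 697^(-58) ≡ 2623 (mod 3307).
Scan 574·2623^i mod 3307 for i = 0, 1, …:
  i=0: 574   i=1: 917   i=2: 1102   i=3: 228
  i=4: 2784   i=5: 576   i=6: 2856   i=7: 933
  i=8: 79   i=9: 2183   i=10: 1592   i=11: 2382
  i=12: 1063
Match at i=12, j=6: n = 12·58 + 6 = 702.

702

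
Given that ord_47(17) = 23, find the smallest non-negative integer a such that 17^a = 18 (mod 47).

Successive powers of 17 modulo 47:
  17^0=1  17^1=17  17^2=7  17^3=25  17^4=2  17^5=34
  17^6=14  17^7=3  17^8=4  17^9=21  17^10=28  17^11=6
  17^12=8  17^13=42  17^14=9  17^15=12  17^16=16  17^17=37
  17^18=18
So 17^18 ≡ 18 (mod 47), giving a = 18.

18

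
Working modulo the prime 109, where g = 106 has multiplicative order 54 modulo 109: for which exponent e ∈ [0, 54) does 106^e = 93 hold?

Baby-step giant-step with m = ceil(sqrt(54)) = 8.
Baby table (106^j mod 109 for j=0..7):
  0:1  1:106  2:9  3:82  4:81  5:84  6:75  7:102
Giant step factor: 106^(-8) ≡ 26 (mod 109).
Scan 93·26^i mod 109 for i = 0, 1, …:
  i=0: 93   i=1: 20   i=2: 84
Match at i=2, j=5: e = 2·8 + 5 = 21.

21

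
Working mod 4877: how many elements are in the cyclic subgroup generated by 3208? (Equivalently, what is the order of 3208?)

The order of 3208 must divide p − 1 = 4876 = 2^2 · 23 · 53.
Divisors: 1, 2, 4, 23, 46, 53, 92, 106, 212, 1219, 2438, 4876.
Check each in increasing order: 3208^1 ≡ 3208;  3208^2 ≡ 794;  3208^4 ≡ 1303;  3208^23 ≡ 4108;  3208^46 ≡ 1244;  3208^53 ≡ 1460;  3208^92 ≡ 1527;  3208^106 ≡ 351;  3208^212 ≡ 1276;  3208^1219 ≡ 4876;  3208^2438 ≡ 1.
Smallest exponent giving 1 is 2438.

2438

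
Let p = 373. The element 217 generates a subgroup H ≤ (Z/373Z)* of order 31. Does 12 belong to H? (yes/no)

12 ∈ ⟨217⟩ iff 12^31 ≡ 1 (mod 373), since |⟨217⟩| = 31.
12^31 mod 373 = 1.
Since 1 = 1, 12 lies in the subgroup.

yes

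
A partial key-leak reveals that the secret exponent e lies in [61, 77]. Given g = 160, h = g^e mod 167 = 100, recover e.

64

Compute 160^61 mod 167 = 26, then multiply by 160 repeatedly:
  160^61=26  160^62=152  160^63=105  160^64=100
Found 100 at exponent 64.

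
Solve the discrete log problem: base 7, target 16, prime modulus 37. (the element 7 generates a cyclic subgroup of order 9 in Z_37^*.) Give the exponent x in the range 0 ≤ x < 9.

8

Successive powers of 7 modulo 37:
  7^0=1  7^1=7  7^2=12  7^3=10  7^4=33  7^5=9
  7^6=26  7^7=34  7^8=16
So 7^8 ≡ 16 (mod 37), giving x = 8.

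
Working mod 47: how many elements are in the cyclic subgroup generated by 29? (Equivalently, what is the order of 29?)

46

The order of 29 must divide p − 1 = 46 = 2 · 23.
Divisors: 1, 2, 23, 46.
Check each in increasing order: 29^1 ≡ 29;  29^2 ≡ 42;  29^23 ≡ 46;  29^46 ≡ 1.
Smallest exponent giving 1 is 46.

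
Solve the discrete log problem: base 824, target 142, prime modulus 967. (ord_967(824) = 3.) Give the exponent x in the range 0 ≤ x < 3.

Successive powers of 824 modulo 967:
  824^0=1  824^1=824  824^2=142
So 824^2 ≡ 142 (mod 967), giving x = 2.

2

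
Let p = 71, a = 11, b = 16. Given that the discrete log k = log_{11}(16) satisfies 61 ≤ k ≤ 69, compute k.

64

Compute 11^61 mod 71 = 7, then multiply by 11 repeatedly:
  11^61=7  11^62=6  11^63=66  11^64=16
Found 16 at exponent 64.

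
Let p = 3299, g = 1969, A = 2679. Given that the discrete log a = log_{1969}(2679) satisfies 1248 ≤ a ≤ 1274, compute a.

1253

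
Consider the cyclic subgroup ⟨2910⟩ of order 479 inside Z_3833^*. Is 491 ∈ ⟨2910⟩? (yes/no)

yes

491 ∈ ⟨2910⟩ iff 491^479 ≡ 1 (mod 3833), since |⟨2910⟩| = 479.
491^479 mod 3833 = 1.
Since 1 = 1, 491 lies in the subgroup.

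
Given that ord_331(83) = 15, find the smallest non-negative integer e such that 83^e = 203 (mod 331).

Successive powers of 83 modulo 331:
  83^0=1  83^1=83  83^2=269  83^3=150  83^4=203
So 83^4 ≡ 203 (mod 331), giving e = 4.

4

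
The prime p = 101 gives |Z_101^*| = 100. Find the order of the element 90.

100

The order of 90 must divide p − 1 = 100 = 2^2 · 5^2.
Divisors: 1, 2, 4, 5, 10, 20, 25, 50, 100.
Check each in increasing order: 90^1 ≡ 90;  90^2 ≡ 20;  90^4 ≡ 97;  90^5 ≡ 44;  90^10 ≡ 17;  90^20 ≡ 87;  90^25 ≡ 91;  90^50 ≡ 100;  90^100 ≡ 1.
Smallest exponent giving 1 is 100.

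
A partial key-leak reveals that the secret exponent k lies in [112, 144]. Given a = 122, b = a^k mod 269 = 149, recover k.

Compute 122^112 mod 269 = 115, then multiply by 122 repeatedly:
  122^112=115  122^113=42  122^114=13  122^115=241  122^116=81
  122^117=198  122^118=215  122^119=137  122^120=36  122^121=88
  122^122=245  122^123=31  122^124=16  122^125=69  122^126=79
  122^127=223  122^128=37  122^129=210  122^130=65  122^131=129
  122^132=136  122^133=183  122^134=268  122^135=147  122^136=180
  122^137=171  122^138=149
Found 149 at exponent 138.

138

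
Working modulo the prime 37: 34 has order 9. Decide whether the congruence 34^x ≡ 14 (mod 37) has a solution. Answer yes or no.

⟨34⟩ has order 9; its elements mod 37 are {1, 7, 9, 10, 12, 16, 26, 33, 34}.
14 is not in this set.

no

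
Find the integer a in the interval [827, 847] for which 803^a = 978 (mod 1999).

834

Compute 803^827 mod 1999 = 1736, then multiply by 803 repeatedly:
  803^827=1736  803^828=705  803^829=398  803^830=1753  803^831=363
  803^832=1634  803^833=758  803^834=978
Found 978 at exponent 834.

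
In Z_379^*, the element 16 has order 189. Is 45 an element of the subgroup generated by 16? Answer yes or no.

yes

45 ∈ ⟨16⟩ iff 45^189 ≡ 1 (mod 379), since |⟨16⟩| = 189.
45^189 mod 379 = 1.
Since 1 = 1, 45 lies in the subgroup.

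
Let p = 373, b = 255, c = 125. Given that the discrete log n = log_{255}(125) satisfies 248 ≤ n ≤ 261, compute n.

255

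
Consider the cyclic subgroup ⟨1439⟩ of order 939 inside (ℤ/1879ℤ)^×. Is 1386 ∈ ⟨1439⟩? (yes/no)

no

1386 ∈ ⟨1439⟩ iff 1386^939 ≡ 1 (mod 1879), since |⟨1439⟩| = 939.
1386^939 mod 1879 = 1878.
Since 1878 ≠ 1, 1386 does not lie in the subgroup.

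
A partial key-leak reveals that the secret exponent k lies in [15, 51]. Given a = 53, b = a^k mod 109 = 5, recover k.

Compute 53^15 mod 109 = 86, then multiply by 53 repeatedly:
  53^15=86  53^16=89  53^17=30  53^18=64  53^19=13
  53^20=35  53^21=2  53^22=106  53^23=59  53^24=75
  53^25=51  53^26=87  53^27=33  53^28=5
Found 5 at exponent 28.

28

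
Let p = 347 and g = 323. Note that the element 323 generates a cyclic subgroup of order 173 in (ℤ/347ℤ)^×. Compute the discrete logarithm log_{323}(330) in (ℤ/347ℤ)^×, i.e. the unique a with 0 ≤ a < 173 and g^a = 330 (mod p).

Baby-step giant-step with m = ceil(sqrt(173)) = 14.
Baby table (323^j mod 347 for j=0..13):
  0:1  1:323  2:229  3:56  4:44  5:332  6:13  7:35
  8:201  9:34  10:225  11:152  12:169  13:108
Giant step factor: 323^(-14) ≡ 281 (mod 347).
Scan 330·281^i mod 347 for i = 0, 1, …:
  i=0: 330   i=1: 81   i=2: 206   i=3: 284
  i=4: 341   i=5: 49   i=6: 236   i=7: 39
  i=8: 202   i=9: 201
Match at i=9, j=8: a = 9·14 + 8 = 134.

134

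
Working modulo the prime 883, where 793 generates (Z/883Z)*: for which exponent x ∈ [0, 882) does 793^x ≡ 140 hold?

Baby-step giant-step with m = ceil(sqrt(882)) = 30.
Baby table (793^j mod 883 for j=0..29):
  0:1  1:793  2:153  3:358  4:451  5:28  6:129  7:752
  8:311  9:266  10:784  11:80  12:747  13:761  14:384  15:760
  16:474  17:607  18:116  19:156  20:88  21:27  22:219  23:599
  24:836  25:698  26:756  27:834  28:878  29:450
Giant step factor: 793^(-30) ≡ 666 (mod 883).
Scan 140·666^i mod 883 for i = 0, 1, …:
  i=0: 140   i=1: 525   i=2: 865   i=3: 374
  i=4: 78   i=5: 734   i=6: 545   i=7: 57
  i=8: 876   i=9: 636     …   i=14: 635
  i=15: 836
Match at i=15, j=24: x = 15·30 + 24 = 474.

474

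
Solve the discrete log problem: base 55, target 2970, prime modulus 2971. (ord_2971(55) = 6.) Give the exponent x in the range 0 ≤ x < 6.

Successive powers of 55 modulo 2971:
  55^0=1  55^1=55  55^2=54  55^3=2970
So 55^3 ≡ 2970 (mod 2971), giving x = 3.

3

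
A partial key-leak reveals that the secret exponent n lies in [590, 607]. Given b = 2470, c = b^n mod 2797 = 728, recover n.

Compute 2470^590 mod 2797 = 750, then multiply by 2470 repeatedly:
  2470^590=750  2470^591=886  2470^592=1166  2470^593=1907  2470^594=142
  2470^595=1115  2470^596=1802  2470^597=913  2470^598=728
Found 728 at exponent 598.

598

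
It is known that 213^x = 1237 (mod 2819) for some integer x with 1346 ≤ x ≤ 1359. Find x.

Compute 213^1346 mod 2819 = 1488, then multiply by 213 repeatedly:
  213^1346=1488  213^1347=1216  213^1348=2479  213^1349=874  213^1350=108
  213^1351=452  213^1352=430  213^1353=1382  213^1354=1190  213^1355=2579
  213^1356=2441  213^1357=1237
Found 1237 at exponent 1357.

1357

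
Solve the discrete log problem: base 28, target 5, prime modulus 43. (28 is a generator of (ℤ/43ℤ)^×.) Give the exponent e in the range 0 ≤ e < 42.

Baby-step giant-step with m = ceil(sqrt(42)) = 7.
Baby table (28^j mod 43 for j=0..6):
  0:1  1:28  2:10  3:22  4:14  5:5  6:11
Giant step factor: 28^(-7) ≡ 37 (mod 43).
Scan 5·37^i mod 43 for i = 0, 1, …:
  i=0: 5
Match at i=0, j=5: e = 0·7 + 5 = 5.

5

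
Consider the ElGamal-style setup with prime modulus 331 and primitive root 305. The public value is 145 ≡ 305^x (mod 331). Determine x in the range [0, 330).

Baby-step giant-step with m = ceil(sqrt(330)) = 19.
Baby table (305^j mod 331 for j=0..18):
  0:1  1:305  2:14  3:298  4:196  5:200  6:96  7:152
  8:20  9:142  10:280  11:2  12:279  13:28  14:265  15:61
  16:69  17:192  18:304
Giant step factor: 305^(-19) ≡ 240 (mod 331).
Scan 145·240^i mod 331 for i = 0, 1, …:
  i=0: 145   i=1: 45   i=2: 208   i=3: 270
  i=4: 255   i=5: 296   i=6: 206   i=7: 121
  i=8: 243   i=9: 64   i=10: 134   i=11: 53
  i=12: 142
Match at i=12, j=9: x = 12·19 + 9 = 237.

237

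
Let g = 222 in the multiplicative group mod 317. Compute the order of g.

The order of 222 must divide p − 1 = 316 = 2^2 · 79.
Divisors: 1, 2, 4, 79, 158, 316.
Check each in increasing order: 222^1 ≡ 222;  222^2 ≡ 149;  222^4 ≡ 11;  222^79 ≡ 1.
Smallest exponent giving 1 is 79.

79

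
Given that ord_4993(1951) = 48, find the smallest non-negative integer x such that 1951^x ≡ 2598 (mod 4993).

9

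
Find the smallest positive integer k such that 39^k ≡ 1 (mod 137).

The order of 39 must divide p − 1 = 136 = 2^3 · 17.
Divisors: 1, 2, 4, 8, 17, 34, 68, 136.
Check each in increasing order: 39^1 ≡ 39;  39^2 ≡ 14;  39^4 ≡ 59;  39^8 ≡ 56;  39^17 ≡ 100;  39^34 ≡ 136;  39^68 ≡ 1.
Smallest exponent giving 1 is 68.

68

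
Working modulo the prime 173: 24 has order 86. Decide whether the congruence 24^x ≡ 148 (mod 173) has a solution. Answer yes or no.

yes

148 ∈ ⟨24⟩ iff 148^86 ≡ 1 (mod 173), since |⟨24⟩| = 86.
148^86 mod 173 = 1.
Since 1 = 1, 148 lies in the subgroup.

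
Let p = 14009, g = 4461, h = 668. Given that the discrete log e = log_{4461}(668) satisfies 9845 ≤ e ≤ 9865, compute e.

9847

Compute 4461^9845 mod 14009 = 4604, then multiply by 4461 repeatedly:
  4461^9845=4604  4461^9846=1250  4461^9847=668
Found 668 at exponent 9847.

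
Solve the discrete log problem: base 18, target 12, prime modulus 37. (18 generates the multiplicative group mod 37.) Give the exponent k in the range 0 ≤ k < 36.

8

Successive powers of 18 modulo 37:
  18^0=1  18^1=18  18^2=28  18^3=23  18^4=7  18^5=15
  18^6=11  18^7=13  18^8=12
So 18^8 ≡ 12 (mod 37), giving k = 8.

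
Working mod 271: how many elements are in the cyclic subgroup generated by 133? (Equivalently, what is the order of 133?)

270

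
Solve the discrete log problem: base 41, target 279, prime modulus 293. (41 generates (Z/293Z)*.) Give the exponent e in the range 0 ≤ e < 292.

Baby-step giant-step with m = ceil(sqrt(292)) = 18.
Baby table (41^j mod 293 for j=0..17):
  0:1  1:41  2:216  3:66  4:69  5:192  6:254  7:159
  8:73  9:63  10:239  11:130  12:56  13:245  14:83  15:180
  16:55  17:204
Giant step factor: 41^(-18) ≡ 152 (mod 293).
Scan 279·152^i mod 293 for i = 0, 1, …:
  i=0: 279   i=1: 216
Match at i=1, j=2: e = 1·18 + 2 = 20.

20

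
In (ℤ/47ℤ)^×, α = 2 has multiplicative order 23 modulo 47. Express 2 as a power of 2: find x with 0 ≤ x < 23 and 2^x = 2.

1

Successive powers of 2 modulo 47:
  2^0=1  2^1=2
So 2^1 ≡ 2 (mod 47), giving x = 1.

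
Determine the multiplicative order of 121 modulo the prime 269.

67

The order of 121 must divide p − 1 = 268 = 2^2 · 67.
Divisors: 1, 2, 4, 67, 134, 268.
Check each in increasing order: 121^1 ≡ 121;  121^2 ≡ 115;  121^4 ≡ 44;  121^67 ≡ 1.
Smallest exponent giving 1 is 67.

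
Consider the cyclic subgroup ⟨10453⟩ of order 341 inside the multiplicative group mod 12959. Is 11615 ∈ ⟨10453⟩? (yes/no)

yes

11615 ∈ ⟨10453⟩ iff 11615^341 ≡ 1 (mod 12959), since |⟨10453⟩| = 341.
11615^341 mod 12959 = 1.
Since 1 = 1, 11615 lies in the subgroup.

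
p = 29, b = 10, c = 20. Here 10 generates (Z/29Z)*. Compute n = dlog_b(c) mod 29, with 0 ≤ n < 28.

12

Successive powers of 10 modulo 29:
  10^0=1  10^1=10  10^2=13  10^3=14  10^4=24  10^5=8
  10^6=22  10^7=17  10^8=25  10^9=18  10^10=6  10^11=2
  10^12=20
So 10^12 ≡ 20 (mod 29), giving n = 12.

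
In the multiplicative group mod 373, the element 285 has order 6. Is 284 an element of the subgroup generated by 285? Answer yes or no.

yes

⟨285⟩ has order 6; its elements mod 373 are {1, 88, 89, 284, 285, 372}.
284 is in this set.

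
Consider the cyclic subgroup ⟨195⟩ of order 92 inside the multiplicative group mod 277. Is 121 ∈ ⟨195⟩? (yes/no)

no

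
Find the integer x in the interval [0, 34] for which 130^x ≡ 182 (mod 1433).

15

Compute 130^0 mod 1433 = 1, then multiply by 130 repeatedly:
  130^0=1  130^1=130  130^2=1137  130^3=211  130^4=203
  130^5=596  130^6=98  130^7=1276  130^8=1085  130^9=616
  130^10=1265  130^11=1088  130^12=1006  130^13=377  130^14=288
  130^15=182
Found 182 at exponent 15.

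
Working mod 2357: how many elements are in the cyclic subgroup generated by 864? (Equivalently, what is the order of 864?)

589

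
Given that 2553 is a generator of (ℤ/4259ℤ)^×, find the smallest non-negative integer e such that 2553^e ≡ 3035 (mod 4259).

3818

Baby-step giant-step with m = ceil(sqrt(4258)) = 66.
Baby table (2553^j mod 4259 for j=0..65):
  0:1  1:2553  2:1539  3:2269  4:517  5:3870  6:3489  7:1848
  8:3231  9:3319  10:2256  11:1400  12:899  13:3805  14:3645  15:4029
  16:552  17:3786  18:1987  19:342  20:31  21:2481  22:860  23:2195
  24:3250  25:718  26:1684  27:1921  28:2204  29:673  30:1792  31:810
  32:2315  33:2962  34:2261  35:1388  36:76  37:2373  38:1971  39:2084
  40:961  41:249  42:1106  43:4160  44:2793  45:963  46:1096  47:4184
  48:180  49:3827  50:185  51:3815  52:3621  53:2383  54:1947  55:438
  56:2356  57:1160  58:1475  59:719  60:4237  61:3460  62:214  63:1190
  64:1403  65:40
Giant step factor: 2553^(-66) ≡ 488 (mod 4259).
Scan 3035·488^i mod 4259 for i = 0, 1, …:
  i=0: 3035   i=1: 3207   i=2: 1963   i=3: 3928
  i=4: 314   i=5: 4167   i=6: 1953   i=7: 3307
  i=8: 3914   i=9: 2000     …   i=56: 3810
  i=57: 2356
Match at i=57, j=56: e = 57·66 + 56 = 3818.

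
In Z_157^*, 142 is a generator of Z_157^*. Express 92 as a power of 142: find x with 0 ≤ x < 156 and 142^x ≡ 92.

21

Successive powers of 142 modulo 157:
  142^0=1  142^1=142  142^2=68  142^3=79  142^4=71  142^5=34
  142^6=118  142^7=114  142^8=17  142^9=59  142^10=57  142^11=87
  142^12=108  142^13=107  142^14=122  142^15=54  142^16=132  142^17=61
  142^18=27  142^19=66  142^20=109  142^21=92
So 142^21 ≡ 92 (mod 157), giving x = 21.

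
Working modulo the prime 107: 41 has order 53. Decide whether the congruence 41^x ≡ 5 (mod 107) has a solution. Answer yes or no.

5 ∈ ⟨41⟩ iff 5^53 ≡ 1 (mod 107), since |⟨41⟩| = 53.
5^53 mod 107 = 106.
Since 106 ≠ 1, 5 does not lie in the subgroup.

no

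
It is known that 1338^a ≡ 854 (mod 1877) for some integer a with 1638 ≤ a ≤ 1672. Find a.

Compute 1338^1638 mod 1877 = 1745, then multiply by 1338 repeatedly:
  1338^1638=1745  1338^1639=1699  1338^1640=215  1338^1641=489  1338^1642=1086
  1338^1643=270  1338^1644=876  1338^1645=840  1338^1646=1474  1338^1647=1362
  1338^1648=1666  1338^1649=1109  1338^1650=1012  1338^1651=739  1338^1652=1480
  1338^1653=5  1338^1654=1059  1338^1655=1684  1338^1656=792  1338^1657=1068
  1338^1658=587  1338^1659=820  1338^1660=992  1338^1661=257  1338^1662=375
  1338^1663=591  1338^1664=541  1338^1665=1213  1338^1666=1266  1338^1667=854
Found 854 at exponent 1667.

1667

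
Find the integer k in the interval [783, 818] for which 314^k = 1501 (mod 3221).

Compute 314^783 mod 3221 = 269, then multiply by 314 repeatedly:
  314^783=269  314^784=720  314^785=610  314^786=1501
Found 1501 at exponent 786.

786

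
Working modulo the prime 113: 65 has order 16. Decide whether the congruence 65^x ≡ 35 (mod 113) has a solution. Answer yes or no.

35 ∈ ⟨65⟩ iff 35^16 ≡ 1 (mod 113), since |⟨65⟩| = 16.
35^16 mod 113 = 1.
Since 1 = 1, 35 lies in the subgroup.

yes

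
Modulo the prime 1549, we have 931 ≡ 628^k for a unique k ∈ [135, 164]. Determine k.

159

Compute 628^135 mod 1549 = 452, then multiply by 628 repeatedly:
  628^135=452  628^136=389  628^137=1099  628^138=867  628^139=777
  628^140=21  628^141=796  628^142=1110  628^143=30  628^144=252
  628^145=258  628^146=928  628^147=360  628^148=1475  628^149=1547
  628^150=293  628^151=1222  628^152=661  628^153=1525  628^154=418
  628^155=723  628^156=187  628^157=1261  628^158=369  628^159=931
Found 931 at exponent 159.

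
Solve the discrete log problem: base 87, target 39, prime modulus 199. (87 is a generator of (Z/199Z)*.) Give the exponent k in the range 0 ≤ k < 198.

61

Baby-step giant-step with m = ceil(sqrt(198)) = 15.
Baby table (87^j mod 199 for j=0..14):
  0:1  1:87  2:7  3:12  4:49  5:84  6:144  7:190
  8:13  9:136  10:91  11:156  12:40  13:97  14:81
Giant step factor: 87^(-15) ≡ 17 (mod 199).
Scan 39·17^i mod 199 for i = 0, 1, …:
  i=0: 39   i=1: 66   i=2: 127   i=3: 169
  i=4: 87
Match at i=4, j=1: k = 4·15 + 1 = 61.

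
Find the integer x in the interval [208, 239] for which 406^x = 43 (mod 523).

216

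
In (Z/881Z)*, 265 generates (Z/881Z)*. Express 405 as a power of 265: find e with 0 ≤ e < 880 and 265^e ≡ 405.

Baby-step giant-step with m = ceil(sqrt(880)) = 30.
Baby table (265^j mod 881 for j=0..29):
  0:1  1:265  2:626  3:262  4:712  5:146  6:807  7:653
  8:369  9:875  10:172  11:649  12:190  13:133  14:5  15:444
  16:487  17:429  18:36  19:730  20:511  21:622  22:83  23:851
  24:860  25:602  26:69  27:665  28:25  29:458
Giant step factor: 265^(-30) ≡ 72 (mod 881).
Scan 405·72^i mod 881 for i = 0, 1, …:
  i=0: 405   i=1: 87   i=2: 97   i=3: 817
  i=4: 678   i=5: 361   i=6: 443   i=7: 180
  i=8: 626
Match at i=8, j=2: e = 8·30 + 2 = 242.

242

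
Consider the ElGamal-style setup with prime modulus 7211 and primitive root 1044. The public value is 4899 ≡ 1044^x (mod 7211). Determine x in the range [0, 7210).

Baby-step giant-step with m = ceil(sqrt(7210)) = 85.
Baby table (1044^j mod 7211 for j=0..84):
  0:1  1:1044  2:1075  3:4595  4:1865  5:90  6:217  7:3007
  8:2523  9:1997  10:889  11:5108  12:3823  13:3529  14:6666  15:689
  16:5427  17:5153  18:326  19:1427  20:4322  21:5293  22:2266  23:496
  24:5843  25:6797  26:444  27:2032  28:1374  29:6678  30:6006  31:3905
  32:2605  33:1073  34:2507  35:6926  36:5322  37:3698  38:2827  39:2089
  40:3194  41:3054  42:1114  43:2045  44:524  45:6231  46:842  47:6517
  48:3775  49:3894  50:5543  51:3670  52:2439  53:833  54:4332  55:1311
  56:5805  57:3180  58:2860  59:486  60:2614  61:3258  62:4971  63:5015
  64:474  65:4508  66:4780  67:308  68:4268  69:6605  70:1904  71:4751
  72:6087  73:1937  74:3148  75:5507  76:2141  77:7005  78:1266  79:2091
  80:5282  81:5204  82:3093  83:5775  84:704
Giant step factor: 1044^(-85) ≡ 383 (mod 7211).
Scan 4899·383^i mod 7211 for i = 0, 1, …:
  i=0: 4899   i=1: 1457   i=2: 2784   i=3: 6255
  i=4: 1613   i=5: 4844   i=6: 2025   i=7: 3998
  i=8: 2502   i=9: 6414     …   i=75: 3056
  i=76: 2266
Match at i=76, j=22: x = 76·85 + 22 = 6482.

6482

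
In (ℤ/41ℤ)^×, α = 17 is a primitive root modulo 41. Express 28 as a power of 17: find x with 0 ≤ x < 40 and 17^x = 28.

27

Successive powers of 17 modulo 41:
  17^0=1  17^1=17  17^2=2  17^3=34  17^4=4  17^5=27
  17^6=8  17^7=13  17^8=16  17^9=26  17^10=32  17^11=11
  17^12=23  17^13=22  17^14=5  17^15=3  17^16=10  17^17=6
  17^18=20  17^19=12  17^20=40  17^21=24  17^22=39  17^23=7
  17^24=37  17^25=14  17^26=33  17^27=28
So 17^27 ≡ 28 (mod 41), giving x = 27.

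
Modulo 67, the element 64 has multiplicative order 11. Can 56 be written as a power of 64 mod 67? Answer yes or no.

no

56 ∈ ⟨64⟩ iff 56^11 ≡ 1 (mod 67), since |⟨64⟩| = 11.
56^11 mod 67 = 37.
Since 37 ≠ 1, 56 does not lie in the subgroup.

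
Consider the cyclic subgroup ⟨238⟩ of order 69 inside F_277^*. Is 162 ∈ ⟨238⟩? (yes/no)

no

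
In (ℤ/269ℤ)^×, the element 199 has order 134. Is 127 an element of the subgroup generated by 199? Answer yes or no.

127 ∈ ⟨199⟩ iff 127^134 ≡ 1 (mod 269), since |⟨199⟩| = 134.
127^134 mod 269 = 1.
Since 1 = 1, 127 lies in the subgroup.

yes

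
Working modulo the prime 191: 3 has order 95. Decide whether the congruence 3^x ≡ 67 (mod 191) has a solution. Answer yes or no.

yes

67 ∈ ⟨3⟩ iff 67^95 ≡ 1 (mod 191), since |⟨3⟩| = 95.
67^95 mod 191 = 1.
Since 1 = 1, 67 lies in the subgroup.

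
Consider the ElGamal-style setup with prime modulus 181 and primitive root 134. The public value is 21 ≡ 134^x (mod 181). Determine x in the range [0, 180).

137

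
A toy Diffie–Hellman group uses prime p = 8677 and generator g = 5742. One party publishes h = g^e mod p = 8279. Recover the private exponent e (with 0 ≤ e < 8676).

5856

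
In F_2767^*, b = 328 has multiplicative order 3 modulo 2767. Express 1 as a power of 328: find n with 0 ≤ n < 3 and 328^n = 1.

0

Successive powers of 328 modulo 2767:
  328^0=1
So 328^0 ≡ 1 (mod 2767), giving n = 0.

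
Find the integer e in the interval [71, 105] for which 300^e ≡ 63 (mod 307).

Compute 300^71 mod 307 = 267, then multiply by 300 repeatedly:
  300^71=267  300^72=280  300^73=189  300^74=212  300^75=51
  300^76=257  300^77=43  300^78=6  300^79=265  300^80=294
  300^81=91  300^82=284  300^83=161  300^84=101  300^85=214
  300^86=37  300^87=48  300^88=278  300^89=203  300^90=114
  300^91=123  300^92=60  300^93=194  300^94=177  300^95=296
  300^96=77  300^97=75  300^98=89  300^99=298  300^100=63
Found 63 at exponent 100.

100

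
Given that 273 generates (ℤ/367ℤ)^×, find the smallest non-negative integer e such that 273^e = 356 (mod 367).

334

Baby-step giant-step with m = ceil(sqrt(366)) = 20.
Baby table (273^j mod 367 for j=0..19):
  0:1  1:273  2:28  3:304  4:50  5:71  6:299  7:153
  8:298  9:247  10:270  11:310  12:220  13:239  14:288  15:86
  16:357  17:206  18:87  19:263
Giant step factor: 273^(-20) ≡ 149 (mod 367).
Scan 356·149^i mod 367 for i = 0, 1, …:
  i=0: 356   i=1: 196   i=2: 211   i=3: 244
  i=4: 23   i=5: 124   i=6: 126   i=7: 57
  i=8: 52   i=9: 41     …   i=15: 231
  i=16: 288
Match at i=16, j=14: e = 16·20 + 14 = 334.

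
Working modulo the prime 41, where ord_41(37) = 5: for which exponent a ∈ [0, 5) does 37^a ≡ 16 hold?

Successive powers of 37 modulo 41:
  37^0=1  37^1=37  37^2=16
So 37^2 ≡ 16 (mod 41), giving a = 2.

2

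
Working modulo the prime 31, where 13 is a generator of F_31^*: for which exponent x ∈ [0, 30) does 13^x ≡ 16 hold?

Successive powers of 13 modulo 31:
  13^0=1  13^1=13  13^2=14  13^3=27  13^4=10  13^5=6
  13^6=16
So 13^6 ≡ 16 (mod 31), giving x = 6.

6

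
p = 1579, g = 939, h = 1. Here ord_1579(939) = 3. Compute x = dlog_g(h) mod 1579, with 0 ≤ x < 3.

0

Successive powers of 939 modulo 1579:
  939^0=1
So 939^0 ≡ 1 (mod 1579), giving x = 0.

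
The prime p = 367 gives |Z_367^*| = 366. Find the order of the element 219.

The order of 219 must divide p − 1 = 366 = 2 · 3 · 61.
Divisors: 1, 2, 3, 6, 61, 122, 183, 366.
Check each in increasing order: 219^1 ≡ 219;  219^2 ≡ 251;  219^3 ≡ 286;  219^6 ≡ 322;  219^61 ≡ 284;  219^122 ≡ 283;  219^183 ≡ 366;  219^366 ≡ 1.
Smallest exponent giving 1 is 366.

366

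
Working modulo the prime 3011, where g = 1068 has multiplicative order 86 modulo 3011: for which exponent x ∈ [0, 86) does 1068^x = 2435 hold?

69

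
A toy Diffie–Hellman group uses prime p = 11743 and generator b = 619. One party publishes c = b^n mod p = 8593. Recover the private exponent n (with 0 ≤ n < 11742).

Baby-step giant-step with m = ceil(sqrt(11742)) = 109.
Baby table (619^j mod 11743 for j=0..108):
  0:1  1:619  2:7385  3:3288  4:3733  5:9099  6:7384  7:2669
  8:8091  9:5811  10:3651  11:5313  12:707  13:3142  14:7303  15:11245
  16:8799  17:9572  18:6596  19:8103  20:1496  21:10070  22:9540  23:10274
  24:6643  25:1967  26:8044  27:204  28:8846  29:3436  30:1401  31:9980
  32:802  33:3232  34:4298  35:6544  36:11144  37:4995  38:3496  39:3312
  40:6846  41:10194  42:4095  43:10060  44:3350  45:6882  46:8992  47:11609
  48:10998  49:8565  50:5642  51:4727  52:2006  53:8699  54:6387  55:7905
  56:8107  57:3972  58:4381  59:10949  60:1720  61:7810  62:8017  63:6977
  64:9082  65:8604  66:6297  67:10910  68:1065  69:1627  70:8958  71:2306
  72:6511  73:2460  74:7893  75:679  76:9296  77:154  78:1382  79:9962
  80:1403  81:11218  82:3829  83:9808  84:21  85:1256  86:2426  87:10333
  88:7935  89:3191  90:2405  91:9077  92:5509  93:4601  94:6213  95:5886
  96:3104  97:7267  98:704  99:1285  100:8634  101:1381  102:9343  103:5761
  104:7930  105:96  106:709  107:4380  108:10330
Giant step factor: 619^(-109) ≡ 10037 (mod 11743).
Scan 8593·10037^i mod 11743 for i = 0, 1, …:
  i=0: 8593   i=1: 7349   i=2: 4130   i=3: 20
  i=4: 1109   i=5: 10412   i=6: 4287   i=7: 2267
  i=8: 7688   i=9: 1203     …   i=91: 11351
  i=92: 11144
Match at i=92, j=36: n = 92·109 + 36 = 10064.

10064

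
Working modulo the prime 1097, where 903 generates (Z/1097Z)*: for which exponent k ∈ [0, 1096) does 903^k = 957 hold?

234

Baby-step giant-step with m = ceil(sqrt(1096)) = 34.
Baby table (903^j mod 1097 for j=0..33):
  0:1  1:903  2:338  3:248  4:156  5:452  6:72  7:293
  8:202  9:304  10:262  11:731  12:796  13:253  14:283  15:1045
  16:215  17:1073  18:268  19:664  20:630  21:644  22:122  23:466
  24:647  25:637  26:383  27:294  28:8  29:642  30:510  31:887
  32:151  33:325
Giant step factor: 903^(-34) ≡ 379 (mod 1097).
Scan 957·379^i mod 1097 for i = 0, 1, …:
  i=0: 957   i=1: 693   i=2: 464   i=3: 336
  i=4: 92   i=5: 861   i=6: 510
Match at i=6, j=30: k = 6·34 + 30 = 234.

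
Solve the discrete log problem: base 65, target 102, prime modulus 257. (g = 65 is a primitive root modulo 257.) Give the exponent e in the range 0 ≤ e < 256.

Baby-step giant-step with m = ceil(sqrt(256)) = 16.
Baby table (65^j mod 257 for j=0..15):
  0:1  1:65  2:113  3:149  4:176  5:132  6:99  7:10
  8:136  9:102  10:205  11:218  12:35  13:219  14:100  15:75
Giant step factor: 65^(-16) ≡ 32 (mod 257).
Scan 102·32^i mod 257 for i = 0, 1, …:
  i=0: 102
Match at i=0, j=9: e = 0·16 + 9 = 9.

9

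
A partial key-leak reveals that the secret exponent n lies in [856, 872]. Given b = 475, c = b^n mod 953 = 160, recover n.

859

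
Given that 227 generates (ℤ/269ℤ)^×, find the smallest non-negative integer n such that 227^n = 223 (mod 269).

45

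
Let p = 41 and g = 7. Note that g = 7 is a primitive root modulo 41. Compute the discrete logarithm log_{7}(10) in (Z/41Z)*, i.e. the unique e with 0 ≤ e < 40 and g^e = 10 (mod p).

32

Successive powers of 7 modulo 41:
  7^0=1  7^1=7  7^2=8  7^3=15  7^4=23  7^5=38
  7^6=20  7^7=17  7^8=37  7^9=13  7^10=9  7^11=22
  7^12=31  7^13=12  7^14=2  7^15=14  7^16=16  7^17=30
  7^18=5  7^19=35  7^20=40  7^21=34  7^22=33  7^23=26
  7^24=18  7^25=3  7^26=21  7^27=24  7^28=4  7^29=28
  7^30=32  7^31=19  7^32=10
So 7^32 ≡ 10 (mod 41), giving e = 32.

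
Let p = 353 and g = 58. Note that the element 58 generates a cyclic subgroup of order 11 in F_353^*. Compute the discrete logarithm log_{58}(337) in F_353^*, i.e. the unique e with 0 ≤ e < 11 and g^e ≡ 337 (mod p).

7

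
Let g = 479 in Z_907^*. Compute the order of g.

The order of 479 must divide p − 1 = 906 = 2 · 3 · 151.
Divisors: 1, 2, 3, 6, 151, 302, 453, 906.
Check each in increasing order: 479^1 ≡ 479;  479^2 ≡ 877;  479^3 ≡ 142;  479^6 ≡ 210;  479^151 ≡ 523;  479^302 ≡ 522;  479^453 ≡ 906;  479^906 ≡ 1.
Smallest exponent giving 1 is 906.

906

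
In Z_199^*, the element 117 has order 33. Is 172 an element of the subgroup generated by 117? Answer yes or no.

172 ∈ ⟨117⟩ iff 172^33 ≡ 1 (mod 199), since |⟨117⟩| = 33.
172^33 mod 199 = 1.
Since 1 = 1, 172 lies in the subgroup.

yes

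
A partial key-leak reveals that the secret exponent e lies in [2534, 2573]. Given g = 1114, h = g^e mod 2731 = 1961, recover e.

2564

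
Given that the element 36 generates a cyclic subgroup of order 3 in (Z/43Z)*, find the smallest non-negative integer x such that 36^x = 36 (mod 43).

Successive powers of 36 modulo 43:
  36^0=1  36^1=36
So 36^1 ≡ 36 (mod 43), giving x = 1.

1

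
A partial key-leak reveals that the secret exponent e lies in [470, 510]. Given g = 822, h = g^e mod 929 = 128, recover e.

502

Compute 822^470 mod 929 = 823, then multiply by 822 repeatedly:
  822^470=823  822^471=194  822^472=609  822^473=796  822^474=296
  822^475=843  822^476=841  822^477=126  822^478=453  822^479=766
  822^480=719  822^481=174  822^482=891  822^483=350  822^484=639
  822^485=373  822^486=36  822^487=793  822^488=617  822^489=869
  822^490=846  822^491=520  822^492=100  822^493=448  822^494=372
  822^495=143  822^496=492  822^497=309  822^498=381  822^499=109
  822^500=414  822^501=294  822^502=128
Found 128 at exponent 502.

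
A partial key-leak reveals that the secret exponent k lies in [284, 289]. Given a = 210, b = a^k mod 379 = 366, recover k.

Compute 210^284 mod 379 = 366, then multiply by 210 repeatedly:
  210^284=366
Found 366 at exponent 284.

284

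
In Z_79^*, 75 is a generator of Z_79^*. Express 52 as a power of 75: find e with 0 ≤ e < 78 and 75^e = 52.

54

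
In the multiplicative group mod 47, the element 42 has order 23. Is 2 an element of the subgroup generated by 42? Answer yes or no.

2 ∈ ⟨42⟩ iff 2^23 ≡ 1 (mod 47), since |⟨42⟩| = 23.
2^23 mod 47 = 1.
Since 1 = 1, 2 lies in the subgroup.

yes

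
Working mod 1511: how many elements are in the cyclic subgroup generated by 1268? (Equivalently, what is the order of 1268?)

The order of 1268 must divide p − 1 = 1510 = 2 · 5 · 151.
Divisors: 1, 2, 5, 10, 151, 302, 755, 1510.
Check each in increasing order: 1268^1 ≡ 1268;  1268^2 ≡ 120;  1268^5 ≡ 276;  1268^10 ≡ 626;  1268^151 ≡ 1510;  1268^302 ≡ 1.
Smallest exponent giving 1 is 302.

302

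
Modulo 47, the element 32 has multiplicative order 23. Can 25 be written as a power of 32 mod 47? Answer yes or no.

yes

⟨32⟩ has order 23; its elements mod 47 are {1, 2, 3, 4, 6, 7, 8, 9, 12, 14, 16, 17, 18, 21, 24, 25, 27, 28, 32, 34, 36, 37, 42}.
25 is in this set.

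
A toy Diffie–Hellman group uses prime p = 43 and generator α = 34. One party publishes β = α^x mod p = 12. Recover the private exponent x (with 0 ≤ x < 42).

17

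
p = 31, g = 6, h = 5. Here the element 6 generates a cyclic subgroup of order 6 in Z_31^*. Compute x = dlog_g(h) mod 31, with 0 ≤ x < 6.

2

Successive powers of 6 modulo 31:
  6^0=1  6^1=6  6^2=5
So 6^2 ≡ 5 (mod 31), giving x = 2.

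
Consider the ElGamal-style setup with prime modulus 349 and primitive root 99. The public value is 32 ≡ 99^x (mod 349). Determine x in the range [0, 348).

Baby-step giant-step with m = ceil(sqrt(348)) = 19.
Baby table (99^j mod 349 for j=0..18):
  0:1  1:99  2:29  3:79  4:143  5:197  6:308  7:129
  8:207  9:251  10:70  11:299  12:285  13:295  14:238  15:179
  16:271  17:305  18:181
Giant step factor: 99^(-19) ≡ 32 (mod 349).
Scan 32·32^i mod 349 for i = 0, 1, …:
  i=0: 32   i=1: 326   i=2: 311   i=3: 180
  i=4: 176   i=5: 48   i=6: 140   i=7: 292
  i=8: 270   i=9: 264     …   i=16: 315
  i=17: 308
Match at i=17, j=6: x = 17·19 + 6 = 329.

329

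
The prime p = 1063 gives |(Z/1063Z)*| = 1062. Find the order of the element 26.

The order of 26 must divide p − 1 = 1062 = 2 · 3^2 · 59.
Divisors: 1, 2, 3, 6, 9, 18, 59, 118, 177, 354, 531, 1062.
Check each in increasing order: 26^1 ≡ 26;  26^2 ≡ 676;  26^3 ≡ 568;  26^6 ≡ 535;  26^9 ≡ 925;  26^18 ≡ 973;  26^59 ≡ 152;  26^118 ≡ 781;  26^177 ≡ 719;  26^354 ≡ 343;  26^531 ≡ 1.
Smallest exponent giving 1 is 531.

531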